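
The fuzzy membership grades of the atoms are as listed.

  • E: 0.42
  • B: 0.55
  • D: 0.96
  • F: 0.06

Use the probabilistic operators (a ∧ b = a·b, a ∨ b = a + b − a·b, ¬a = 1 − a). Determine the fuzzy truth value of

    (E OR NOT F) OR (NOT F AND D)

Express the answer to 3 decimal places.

NOT F = 1 − 0.0600 = 0.9400
E OR NOT F = a + b − a·b on (0.4200, 0.9400) = 0.9652
NOT F = 1 − 0.0600 = 0.9400
NOT F AND D = a·b on (0.9400, 0.9600) = 0.9024
(E OR NOT F) OR (NOT F AND D) = a + b − a·b on (0.9652, 0.9024) = 0.9966

0.997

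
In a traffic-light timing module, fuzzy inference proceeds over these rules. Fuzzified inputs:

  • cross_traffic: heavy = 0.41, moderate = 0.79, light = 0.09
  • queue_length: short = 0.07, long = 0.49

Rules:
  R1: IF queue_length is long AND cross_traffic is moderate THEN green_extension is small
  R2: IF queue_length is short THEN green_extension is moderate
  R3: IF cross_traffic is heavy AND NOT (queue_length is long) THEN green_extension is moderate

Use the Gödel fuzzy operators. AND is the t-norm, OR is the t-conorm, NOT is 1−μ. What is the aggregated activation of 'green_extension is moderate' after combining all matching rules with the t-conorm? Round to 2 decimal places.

R1: long=0.49, moderate=0.79; AND[min(a, b)] → w = 0.49
R2: short=0.07 → w = 0.07
R3: heavy=0.41, ¬long=1−0.49=0.51; AND[min(a, b)] → w = 0.41
Rules with consequent 'moderate': {R2, R3} → strengths 0.07, 0.41
Aggregate via t-conorm [max(a, b)]: 0.41

0.41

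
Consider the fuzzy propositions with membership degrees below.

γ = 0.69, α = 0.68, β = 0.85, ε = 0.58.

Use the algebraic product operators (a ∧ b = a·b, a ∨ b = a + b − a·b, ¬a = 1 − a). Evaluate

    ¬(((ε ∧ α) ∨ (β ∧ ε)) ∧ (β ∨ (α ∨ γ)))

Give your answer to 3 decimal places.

0.317

ε ∧ α = a·b on (0.5800, 0.6800) = 0.3944
β ∧ ε = a·b on (0.8500, 0.5800) = 0.4930
(ε ∧ α) ∨ (β ∧ ε) = a + b − a·b on (0.3944, 0.4930) = 0.6930
α ∨ γ = a + b − a·b on (0.6800, 0.6900) = 0.9008
β ∨ (α ∨ γ) = a + b − a·b on (0.8500, 0.9008) = 0.9851
((ε ∧ α) ∨ (β ∧ ε)) ∧ (β ∨ (α ∨ γ)) = a·b on (0.6930, 0.9851) = 0.6826
¬(((ε ∧ α) ∨ (β ∧ ε)) ∧ (β ∨ (α ∨ γ))) = 1 − 0.6826 = 0.3174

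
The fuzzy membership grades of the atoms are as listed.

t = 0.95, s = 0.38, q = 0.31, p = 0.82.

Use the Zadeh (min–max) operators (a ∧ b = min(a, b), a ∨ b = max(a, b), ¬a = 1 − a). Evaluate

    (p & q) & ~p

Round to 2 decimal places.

p & q = min(a, b) on (0.82, 0.31) = 0.31
~p = 1 − 0.82 = 0.18
(p & q) & ~p = min(a, b) on (0.31, 0.18) = 0.18

0.18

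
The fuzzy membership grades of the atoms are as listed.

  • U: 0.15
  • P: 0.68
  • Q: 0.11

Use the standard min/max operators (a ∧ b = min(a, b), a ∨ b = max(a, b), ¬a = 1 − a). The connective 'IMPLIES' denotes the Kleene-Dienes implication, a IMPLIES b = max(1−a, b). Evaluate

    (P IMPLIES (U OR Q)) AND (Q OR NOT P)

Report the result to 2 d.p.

0.32

U OR Q = max(a, b) on (0.15, 0.11) = 0.15
P IMPLIES (U OR Q)  [Kleene-Dienes: max(1−a, b)] with a=0.68, b=0.15 → 0.32
NOT P = 1 − 0.68 = 0.32
Q OR NOT P = max(a, b) on (0.11, 0.32) = 0.32
(P IMPLIES (U OR Q)) AND (Q OR NOT P) = min(a, b) on (0.32, 0.32) = 0.32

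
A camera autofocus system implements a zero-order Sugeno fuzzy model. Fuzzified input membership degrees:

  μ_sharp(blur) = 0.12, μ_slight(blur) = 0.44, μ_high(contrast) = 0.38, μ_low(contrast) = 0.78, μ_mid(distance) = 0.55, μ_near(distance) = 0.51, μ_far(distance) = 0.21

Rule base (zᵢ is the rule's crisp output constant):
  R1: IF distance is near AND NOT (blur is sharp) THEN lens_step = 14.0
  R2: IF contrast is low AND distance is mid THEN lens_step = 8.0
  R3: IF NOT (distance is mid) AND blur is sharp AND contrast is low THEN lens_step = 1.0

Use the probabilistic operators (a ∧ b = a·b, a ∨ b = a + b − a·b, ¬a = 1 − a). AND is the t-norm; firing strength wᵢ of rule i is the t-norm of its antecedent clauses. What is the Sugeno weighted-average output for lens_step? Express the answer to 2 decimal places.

R1 (z=14.0): near=0.51, ¬sharp=1−0.12=0.88; AND[a·b] → w = 0.4488
R2 (z=8.0): low=0.78, mid=0.55; AND[a·b] → w = 0.4290
R3 (z=1.0): ¬mid=1−0.55=0.45, sharp=0.12, low=0.78; AND[a·b] → w = 0.0421
Weighted average = (0.4488·14.0 + 0.4290·8.0 + 0.0421·1.0) / (0.4488 + 0.4290 + 0.0421)
  = 9.7573 / 0.9199 = 10.61

10.61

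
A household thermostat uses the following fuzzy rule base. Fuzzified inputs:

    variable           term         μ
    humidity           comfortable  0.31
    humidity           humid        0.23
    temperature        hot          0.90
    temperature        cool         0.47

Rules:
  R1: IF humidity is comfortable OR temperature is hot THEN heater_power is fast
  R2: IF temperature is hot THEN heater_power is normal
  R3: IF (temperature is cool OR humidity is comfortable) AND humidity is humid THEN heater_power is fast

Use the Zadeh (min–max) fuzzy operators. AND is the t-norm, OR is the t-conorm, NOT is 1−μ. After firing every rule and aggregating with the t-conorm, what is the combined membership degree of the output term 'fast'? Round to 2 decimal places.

0.90

R1: comfortable=0.31, hot=0.90; OR[max(a, b)] → w = 0.90
R2: hot=0.90 → w = 0.90
R3: (cool=0.47 OR comfortable=0.31) = 0.47; AND[min(a, b)] with humid=0.23 → w = 0.23
Rules with consequent 'fast': {R1, R3} → strengths 0.90, 0.23
Aggregate via t-conorm [max(a, b)]: 0.90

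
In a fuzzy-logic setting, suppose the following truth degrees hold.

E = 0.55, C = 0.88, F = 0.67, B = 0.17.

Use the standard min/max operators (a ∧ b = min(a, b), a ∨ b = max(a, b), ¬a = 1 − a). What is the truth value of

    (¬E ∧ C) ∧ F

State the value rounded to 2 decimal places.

0.45

¬E = 1 − 0.55 = 0.45
¬E ∧ C = min(a, b) on (0.45, 0.88) = 0.45
(¬E ∧ C) ∧ F = min(a, b) on (0.45, 0.67) = 0.45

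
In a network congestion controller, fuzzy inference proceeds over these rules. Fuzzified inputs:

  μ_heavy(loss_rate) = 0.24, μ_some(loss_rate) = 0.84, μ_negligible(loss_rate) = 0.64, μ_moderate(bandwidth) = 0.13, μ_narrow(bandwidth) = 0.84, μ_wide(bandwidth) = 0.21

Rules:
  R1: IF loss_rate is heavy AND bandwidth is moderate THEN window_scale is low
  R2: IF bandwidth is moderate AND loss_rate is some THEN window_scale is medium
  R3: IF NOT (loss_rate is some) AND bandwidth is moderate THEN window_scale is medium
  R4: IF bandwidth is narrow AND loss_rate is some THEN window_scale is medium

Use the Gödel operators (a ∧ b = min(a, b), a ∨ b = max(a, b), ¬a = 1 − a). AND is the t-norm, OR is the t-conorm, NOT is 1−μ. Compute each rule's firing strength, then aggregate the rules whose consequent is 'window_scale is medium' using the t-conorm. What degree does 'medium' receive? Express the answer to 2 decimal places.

0.84

R1: heavy=0.24, moderate=0.13; AND[min(a, b)] → w = 0.13
R2: moderate=0.13, some=0.84; AND[min(a, b)] → w = 0.13
R3: ¬some=1−0.84=0.16, moderate=0.13; AND[min(a, b)] → w = 0.13
R4: narrow=0.84, some=0.84; AND[min(a, b)] → w = 0.84
Rules with consequent 'medium': {R2, R3, R4} → strengths 0.13, 0.13, 0.84
Aggregate via t-conorm [max(a, b)]: 0.84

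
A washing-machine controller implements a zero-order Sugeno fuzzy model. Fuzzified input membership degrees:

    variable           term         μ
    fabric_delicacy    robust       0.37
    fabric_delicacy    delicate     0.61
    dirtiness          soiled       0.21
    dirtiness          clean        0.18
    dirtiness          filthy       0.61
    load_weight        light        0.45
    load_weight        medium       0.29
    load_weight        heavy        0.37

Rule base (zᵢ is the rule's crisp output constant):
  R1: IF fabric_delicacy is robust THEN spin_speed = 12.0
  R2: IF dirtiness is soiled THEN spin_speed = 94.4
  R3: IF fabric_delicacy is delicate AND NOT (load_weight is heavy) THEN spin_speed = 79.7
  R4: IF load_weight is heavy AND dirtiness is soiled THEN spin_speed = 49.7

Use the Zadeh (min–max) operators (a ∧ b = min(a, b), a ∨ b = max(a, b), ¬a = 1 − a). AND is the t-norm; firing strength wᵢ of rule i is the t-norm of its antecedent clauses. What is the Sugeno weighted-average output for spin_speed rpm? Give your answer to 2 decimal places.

59.51

R1 (z=12.0): robust=0.37 → w = 0.37
R2 (z=94.4): soiled=0.21 → w = 0.21
R3 (z=79.7): delicate=0.61, ¬heavy=1−0.37=0.63; AND[min(a, b)] → w = 0.61
R4 (z=49.7): heavy=0.37, soiled=0.21; AND[min(a, b)] → w = 0.21
Weighted average = (0.37·12.0 + 0.21·94.4 + 0.61·79.7 + 0.21·49.7) / (0.37 + 0.21 + 0.61 + 0.21)
  = 83.3180 / 1.4000 = 59.51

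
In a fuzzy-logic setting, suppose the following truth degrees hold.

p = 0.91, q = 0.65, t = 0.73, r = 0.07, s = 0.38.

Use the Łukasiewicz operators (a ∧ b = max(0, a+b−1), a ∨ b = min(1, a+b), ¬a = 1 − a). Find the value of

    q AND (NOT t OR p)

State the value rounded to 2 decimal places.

NOT t = 1 − 0.73 = 0.27
NOT t OR p = min(1, a+b) on (0.27, 0.91) = 1.00
q AND (NOT t OR p) = max(0, a+b−1) on (0.65, 1.00) = 0.65

0.65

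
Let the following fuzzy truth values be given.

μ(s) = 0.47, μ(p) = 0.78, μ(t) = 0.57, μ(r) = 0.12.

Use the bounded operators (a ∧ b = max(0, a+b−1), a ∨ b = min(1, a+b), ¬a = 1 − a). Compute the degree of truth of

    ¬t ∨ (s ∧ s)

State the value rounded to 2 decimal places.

¬t = 1 − 0.57 = 0.43
s ∧ s = max(0, a+b−1) on (0.47, 0.47) = 0.00
¬t ∨ (s ∧ s) = min(1, a+b) on (0.43, 0.00) = 0.43

0.43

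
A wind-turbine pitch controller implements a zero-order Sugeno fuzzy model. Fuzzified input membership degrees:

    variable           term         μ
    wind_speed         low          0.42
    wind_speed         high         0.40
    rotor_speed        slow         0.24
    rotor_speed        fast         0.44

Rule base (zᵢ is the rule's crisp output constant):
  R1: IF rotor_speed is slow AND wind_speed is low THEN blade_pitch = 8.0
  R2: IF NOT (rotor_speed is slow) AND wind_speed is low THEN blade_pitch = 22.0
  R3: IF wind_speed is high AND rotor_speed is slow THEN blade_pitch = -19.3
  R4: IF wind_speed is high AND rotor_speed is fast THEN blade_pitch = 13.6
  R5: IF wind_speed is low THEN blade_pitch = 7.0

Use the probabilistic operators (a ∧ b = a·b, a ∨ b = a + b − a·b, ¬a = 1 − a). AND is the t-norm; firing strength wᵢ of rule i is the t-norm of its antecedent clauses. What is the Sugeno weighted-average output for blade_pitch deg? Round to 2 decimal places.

10.17

R1 (z=8.0): slow=0.24, low=0.42; AND[a·b] → w = 0.1008
R2 (z=22.0): ¬slow=1−0.24=0.76, low=0.42; AND[a·b] → w = 0.3192
R3 (z=-19.3): high=0.40, slow=0.24; AND[a·b] → w = 0.0960
R4 (z=13.6): high=0.40, fast=0.44; AND[a·b] → w = 0.1760
R5 (z=7.0): low=0.42 → w = 0.4200
Weighted average = (0.1008·8.0 + 0.3192·22.0 + 0.0960·-19.3 + 0.1760·13.6 + 0.4200·7.0) / (0.1008 + 0.3192 + 0.0960 + 0.1760 + 0.4200)
  = 11.3096 / 1.1120 = 10.17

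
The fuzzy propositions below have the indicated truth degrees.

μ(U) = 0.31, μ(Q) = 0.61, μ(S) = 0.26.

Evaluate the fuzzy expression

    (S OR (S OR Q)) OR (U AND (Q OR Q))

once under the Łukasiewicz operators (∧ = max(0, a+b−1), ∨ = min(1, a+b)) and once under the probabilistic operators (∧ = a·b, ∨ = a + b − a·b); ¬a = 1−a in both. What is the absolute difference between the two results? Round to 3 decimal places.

0.157

Under Łukasiewicz:
  S OR Q = min(1, a+b) on (0.26, 0.61) = 0.87
  S OR (S OR Q) = min(1, a+b) on (0.26, 0.87) = 1.00
  Q OR Q = min(1, a+b) on (0.61, 0.61) = 1.00
  U AND (Q OR Q) = max(0, a+b−1) on (0.31, 1.00) = 0.31
  (S OR (S OR Q)) OR (U AND (Q OR Q)) = min(1, a+b) on (1.00, 0.31) = 1.00
  → value = 1.0000
Under probabilistic:
  S OR Q = a + b − a·b on (0.2600, 0.6100) = 0.7114
  S OR (S OR Q) = a + b − a·b on (0.2600, 0.7114) = 0.7864
  Q OR Q = a + b − a·b on (0.6100, 0.6100) = 0.8479
  U AND (Q OR Q) = a·b on (0.3100, 0.8479) = 0.2628
  (S OR (S OR Q)) OR (U AND (Q OR Q)) = a + b − a·b on (0.7864, 0.2628) = 0.8426
  → value = 0.8426
|1.0000 − 0.8426| = 0.157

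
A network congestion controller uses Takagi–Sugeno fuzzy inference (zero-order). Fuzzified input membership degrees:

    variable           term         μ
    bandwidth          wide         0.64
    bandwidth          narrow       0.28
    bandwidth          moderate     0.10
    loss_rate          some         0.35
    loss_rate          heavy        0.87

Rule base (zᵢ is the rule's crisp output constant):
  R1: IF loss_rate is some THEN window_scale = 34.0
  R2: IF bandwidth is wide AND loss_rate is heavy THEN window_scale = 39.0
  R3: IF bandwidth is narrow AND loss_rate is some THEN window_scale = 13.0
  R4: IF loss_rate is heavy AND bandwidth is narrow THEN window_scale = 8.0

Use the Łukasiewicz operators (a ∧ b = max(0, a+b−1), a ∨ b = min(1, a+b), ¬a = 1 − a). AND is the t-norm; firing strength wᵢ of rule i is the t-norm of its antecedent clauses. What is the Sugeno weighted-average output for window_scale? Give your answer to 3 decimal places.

R1 (z=34.0): some=0.35 → w = 0.35
R2 (z=39.0): wide=0.64, heavy=0.87; AND[max(0, a+b−1)] → w = 0.51
R3 (z=13.0): narrow=0.28, some=0.35; AND[max(0, a+b−1)] → w = 0.00
R4 (z=8.0): heavy=0.87, narrow=0.28; AND[max(0, a+b−1)] → w = 0.15
Weighted average = (0.35·34.0 + 0.51·39.0 + 0.00·13.0 + 0.15·8.0) / (0.35 + 0.51 + 0.00 + 0.15)
  = 32.9900 / 1.0100 = 32.663

32.663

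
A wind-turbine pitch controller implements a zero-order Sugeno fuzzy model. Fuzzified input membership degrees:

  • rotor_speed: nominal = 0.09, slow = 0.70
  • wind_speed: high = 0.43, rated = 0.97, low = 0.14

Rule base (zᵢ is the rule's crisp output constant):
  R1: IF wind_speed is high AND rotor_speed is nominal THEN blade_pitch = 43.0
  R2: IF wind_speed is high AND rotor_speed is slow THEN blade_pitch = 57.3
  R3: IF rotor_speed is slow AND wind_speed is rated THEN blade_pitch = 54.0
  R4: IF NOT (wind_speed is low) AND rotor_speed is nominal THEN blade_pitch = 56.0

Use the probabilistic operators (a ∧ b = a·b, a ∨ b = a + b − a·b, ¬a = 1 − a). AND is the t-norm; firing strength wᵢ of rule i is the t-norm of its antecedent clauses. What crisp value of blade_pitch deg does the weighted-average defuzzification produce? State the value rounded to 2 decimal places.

R1 (z=43.0): high=0.43, nominal=0.09; AND[a·b] → w = 0.0387
R2 (z=57.3): high=0.43, slow=0.70; AND[a·b] → w = 0.3010
R3 (z=54.0): slow=0.70, rated=0.97; AND[a·b] → w = 0.6790
R4 (z=56.0): ¬low=1−0.14=0.86, nominal=0.09; AND[a·b] → w = 0.0774
Weighted average = (0.0387·43.0 + 0.3010·57.3 + 0.6790·54.0 + 0.0774·56.0) / (0.0387 + 0.3010 + 0.6790 + 0.0774)
  = 59.9118 / 1.0961 = 54.66

54.66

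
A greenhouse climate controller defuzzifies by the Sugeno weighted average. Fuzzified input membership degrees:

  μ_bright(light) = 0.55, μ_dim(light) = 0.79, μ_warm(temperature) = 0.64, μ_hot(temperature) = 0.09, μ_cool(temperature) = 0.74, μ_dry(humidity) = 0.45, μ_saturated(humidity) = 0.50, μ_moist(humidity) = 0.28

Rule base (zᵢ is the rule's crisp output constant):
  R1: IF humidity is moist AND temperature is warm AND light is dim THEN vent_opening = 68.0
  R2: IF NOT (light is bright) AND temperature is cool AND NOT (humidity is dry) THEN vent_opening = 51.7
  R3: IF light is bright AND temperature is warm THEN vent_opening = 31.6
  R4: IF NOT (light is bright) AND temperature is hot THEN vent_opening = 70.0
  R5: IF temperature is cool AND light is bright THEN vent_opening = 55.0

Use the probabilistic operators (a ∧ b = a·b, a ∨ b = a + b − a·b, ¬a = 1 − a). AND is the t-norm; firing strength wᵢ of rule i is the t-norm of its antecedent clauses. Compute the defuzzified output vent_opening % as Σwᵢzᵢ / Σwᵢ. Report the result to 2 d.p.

R1 (z=68.0): moist=0.28, warm=0.64, dim=0.79; AND[a·b] → w = 0.1416
R2 (z=51.7): ¬bright=1−0.55=0.45, cool=0.74, ¬dry=1−0.45=0.55; AND[a·b] → w = 0.1832
R3 (z=31.6): bright=0.55, warm=0.64; AND[a·b] → w = 0.3520
R4 (z=70.0): ¬bright=1−0.55=0.45, hot=0.09; AND[a·b] → w = 0.0405
R5 (z=55.0): cool=0.74, bright=0.55; AND[a·b] → w = 0.4070
Weighted average = (0.1416·68.0 + 0.1832·51.7 + 0.3520·31.6 + 0.0405·70.0 + 0.4070·55.0) / (0.1416 + 0.1832 + 0.3520 + 0.0405 + 0.4070)
  = 55.4387 / 1.1242 = 49.31

49.31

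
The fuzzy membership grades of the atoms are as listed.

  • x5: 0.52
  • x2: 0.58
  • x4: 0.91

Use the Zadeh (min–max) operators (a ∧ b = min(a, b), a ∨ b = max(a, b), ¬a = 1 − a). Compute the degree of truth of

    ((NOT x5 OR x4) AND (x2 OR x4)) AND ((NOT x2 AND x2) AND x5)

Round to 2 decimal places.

0.42

NOT x5 = 1 − 0.52 = 0.48
NOT x5 OR x4 = max(a, b) on (0.48, 0.91) = 0.91
x2 OR x4 = max(a, b) on (0.58, 0.91) = 0.91
(NOT x5 OR x4) AND (x2 OR x4) = min(a, b) on (0.91, 0.91) = 0.91
NOT x2 = 1 − 0.58 = 0.42
NOT x2 AND x2 = min(a, b) on (0.42, 0.58) = 0.42
(NOT x2 AND x2) AND x5 = min(a, b) on (0.42, 0.52) = 0.42
((NOT x5 OR x4) AND (x2 OR x4)) AND ((NOT x2 AND x2) AND x5) = min(a, b) on (0.91, 0.42) = 0.42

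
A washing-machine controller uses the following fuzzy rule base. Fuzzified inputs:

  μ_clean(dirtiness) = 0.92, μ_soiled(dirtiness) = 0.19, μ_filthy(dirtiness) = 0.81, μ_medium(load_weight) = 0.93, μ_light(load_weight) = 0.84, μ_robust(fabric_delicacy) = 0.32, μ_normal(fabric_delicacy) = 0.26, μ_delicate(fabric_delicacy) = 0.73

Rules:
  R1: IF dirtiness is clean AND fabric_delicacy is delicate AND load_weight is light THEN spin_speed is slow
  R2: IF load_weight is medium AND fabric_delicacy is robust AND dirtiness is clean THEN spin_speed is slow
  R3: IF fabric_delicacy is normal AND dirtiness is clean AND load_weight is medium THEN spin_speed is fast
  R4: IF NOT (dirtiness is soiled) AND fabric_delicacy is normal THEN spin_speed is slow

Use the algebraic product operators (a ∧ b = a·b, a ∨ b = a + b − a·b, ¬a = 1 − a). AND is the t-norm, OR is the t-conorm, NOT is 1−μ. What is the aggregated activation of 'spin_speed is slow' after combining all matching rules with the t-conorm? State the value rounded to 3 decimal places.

R1: clean=0.92, delicate=0.73, light=0.84; AND[a·b] → w = 0.5641
R2: medium=0.93, robust=0.32, clean=0.92; AND[a·b] → w = 0.2738
R3: normal=0.26, clean=0.92, medium=0.93; AND[a·b] → w = 0.2225
R4: ¬soiled=1−0.19=0.81, normal=0.26; AND[a·b] → w = 0.2106
Rules with consequent 'slow': {R1, R2, R4} → strengths 0.5641, 0.2738, 0.2106
Aggregate via t-conorm [a + b − a·b]: 0.7501

0.750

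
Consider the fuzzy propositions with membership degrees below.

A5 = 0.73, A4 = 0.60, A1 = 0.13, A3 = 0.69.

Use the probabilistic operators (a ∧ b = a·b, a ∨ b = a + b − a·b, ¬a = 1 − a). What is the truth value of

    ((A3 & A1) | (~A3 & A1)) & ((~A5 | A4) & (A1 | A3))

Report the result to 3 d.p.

0.065

A3 & A1 = a·b on (0.6900, 0.1300) = 0.0897
~A3 = 1 − 0.6900 = 0.3100
~A3 & A1 = a·b on (0.3100, 0.1300) = 0.0403
(A3 & A1) | (~A3 & A1) = a + b − a·b on (0.0897, 0.0403) = 0.1264
~A5 = 1 − 0.7300 = 0.2700
~A5 | A4 = a + b − a·b on (0.2700, 0.6000) = 0.7080
A1 | A3 = a + b − a·b on (0.1300, 0.6900) = 0.7303
(~A5 | A4) & (A1 | A3) = a·b on (0.7080, 0.7303) = 0.5171
((A3 & A1) | (~A3 & A1)) & ((~A5 | A4) & (A1 | A3)) = a·b on (0.1264, 0.5171) = 0.0653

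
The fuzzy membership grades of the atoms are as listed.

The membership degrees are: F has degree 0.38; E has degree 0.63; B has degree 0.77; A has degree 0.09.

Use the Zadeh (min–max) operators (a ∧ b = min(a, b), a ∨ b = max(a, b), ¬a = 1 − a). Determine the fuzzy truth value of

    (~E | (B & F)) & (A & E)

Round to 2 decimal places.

~E = 1 − 0.63 = 0.37
B & F = min(a, b) on (0.77, 0.38) = 0.38
~E | (B & F) = max(a, b) on (0.37, 0.38) = 0.38
A & E = min(a, b) on (0.09, 0.63) = 0.09
(~E | (B & F)) & (A & E) = min(a, b) on (0.38, 0.09) = 0.09

0.09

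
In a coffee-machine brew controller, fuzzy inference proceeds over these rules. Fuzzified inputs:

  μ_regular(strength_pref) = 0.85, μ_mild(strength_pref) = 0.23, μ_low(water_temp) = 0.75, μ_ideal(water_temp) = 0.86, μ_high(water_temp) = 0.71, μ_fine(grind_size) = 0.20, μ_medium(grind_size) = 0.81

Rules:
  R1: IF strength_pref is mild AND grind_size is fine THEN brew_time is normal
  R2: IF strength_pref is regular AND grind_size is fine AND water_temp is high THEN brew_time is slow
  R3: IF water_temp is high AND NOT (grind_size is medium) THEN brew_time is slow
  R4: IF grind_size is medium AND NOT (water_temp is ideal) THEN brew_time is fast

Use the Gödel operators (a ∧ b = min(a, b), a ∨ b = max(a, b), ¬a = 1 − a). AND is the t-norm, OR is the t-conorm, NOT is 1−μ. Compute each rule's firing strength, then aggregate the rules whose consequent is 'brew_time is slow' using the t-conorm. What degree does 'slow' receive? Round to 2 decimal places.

0.20

R1: mild=0.23, fine=0.20; AND[min(a, b)] → w = 0.20
R2: regular=0.85, fine=0.20, high=0.71; AND[min(a, b)] → w = 0.20
R3: high=0.71, ¬medium=1−0.81=0.19; AND[min(a, b)] → w = 0.19
R4: medium=0.81, ¬ideal=1−0.86=0.14; AND[min(a, b)] → w = 0.14
Rules with consequent 'slow': {R2, R3} → strengths 0.20, 0.19
Aggregate via t-conorm [max(a, b)]: 0.20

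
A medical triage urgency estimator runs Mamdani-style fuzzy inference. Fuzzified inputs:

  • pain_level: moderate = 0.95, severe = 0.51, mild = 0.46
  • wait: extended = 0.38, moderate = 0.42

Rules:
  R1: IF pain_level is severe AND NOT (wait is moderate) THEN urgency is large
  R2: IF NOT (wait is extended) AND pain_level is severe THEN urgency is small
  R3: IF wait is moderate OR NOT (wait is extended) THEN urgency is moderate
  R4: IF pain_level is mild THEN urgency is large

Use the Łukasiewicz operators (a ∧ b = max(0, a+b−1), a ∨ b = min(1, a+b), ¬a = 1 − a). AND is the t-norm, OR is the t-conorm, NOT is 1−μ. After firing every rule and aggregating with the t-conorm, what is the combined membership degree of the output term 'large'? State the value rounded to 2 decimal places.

0.55

R1: severe=0.51, ¬moderate=1−0.42=0.58; AND[max(0, a+b−1)] → w = 0.09
R2: ¬extended=1−0.38=0.62, severe=0.51; AND[max(0, a+b−1)] → w = 0.13
R3: moderate=0.42, ¬extended=1−0.38=0.62; OR[min(1, a+b)] → w = 1.00
R4: mild=0.46 → w = 0.46
Rules with consequent 'large': {R1, R4} → strengths 0.09, 0.46
Aggregate via t-conorm [min(1, a+b)]: 0.55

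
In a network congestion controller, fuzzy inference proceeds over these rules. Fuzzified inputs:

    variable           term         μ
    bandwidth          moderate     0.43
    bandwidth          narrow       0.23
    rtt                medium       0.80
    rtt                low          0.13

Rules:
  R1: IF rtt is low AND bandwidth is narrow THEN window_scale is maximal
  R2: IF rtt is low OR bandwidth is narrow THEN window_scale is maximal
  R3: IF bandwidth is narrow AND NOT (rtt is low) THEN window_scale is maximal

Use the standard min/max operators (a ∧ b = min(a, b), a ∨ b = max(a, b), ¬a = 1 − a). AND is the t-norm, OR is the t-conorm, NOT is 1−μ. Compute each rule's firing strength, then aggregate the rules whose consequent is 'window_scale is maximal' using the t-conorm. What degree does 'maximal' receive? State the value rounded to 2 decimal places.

R1: low=0.13, narrow=0.23; AND[min(a, b)] → w = 0.13
R2: low=0.13, narrow=0.23; OR[max(a, b)] → w = 0.23
R3: narrow=0.23, ¬low=1−0.13=0.87; AND[min(a, b)] → w = 0.23
Rules with consequent 'maximal': {R1, R2, R3} → strengths 0.13, 0.23, 0.23
Aggregate via t-conorm [max(a, b)]: 0.23

0.23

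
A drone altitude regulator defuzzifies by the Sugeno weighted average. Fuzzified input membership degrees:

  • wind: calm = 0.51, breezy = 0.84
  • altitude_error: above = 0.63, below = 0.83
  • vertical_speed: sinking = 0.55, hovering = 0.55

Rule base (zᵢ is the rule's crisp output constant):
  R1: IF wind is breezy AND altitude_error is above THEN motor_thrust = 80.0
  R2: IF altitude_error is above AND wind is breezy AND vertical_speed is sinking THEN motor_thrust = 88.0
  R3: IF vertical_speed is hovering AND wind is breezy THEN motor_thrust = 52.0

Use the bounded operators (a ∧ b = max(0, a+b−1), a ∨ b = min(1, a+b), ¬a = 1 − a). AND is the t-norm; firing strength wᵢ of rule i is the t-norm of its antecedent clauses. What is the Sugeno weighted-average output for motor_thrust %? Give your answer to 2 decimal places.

67.77

R1 (z=80.0): breezy=0.84, above=0.63; AND[max(0, a+b−1)] → w = 0.47
R2 (z=88.0): above=0.63, breezy=0.84, sinking=0.55; AND[max(0, a+b−1)] → w = 0.02
R3 (z=52.0): hovering=0.55, breezy=0.84; AND[max(0, a+b−1)] → w = 0.39
Weighted average = (0.47·80.0 + 0.02·88.0 + 0.39·52.0) / (0.47 + 0.02 + 0.39)
  = 59.6400 / 0.8800 = 67.77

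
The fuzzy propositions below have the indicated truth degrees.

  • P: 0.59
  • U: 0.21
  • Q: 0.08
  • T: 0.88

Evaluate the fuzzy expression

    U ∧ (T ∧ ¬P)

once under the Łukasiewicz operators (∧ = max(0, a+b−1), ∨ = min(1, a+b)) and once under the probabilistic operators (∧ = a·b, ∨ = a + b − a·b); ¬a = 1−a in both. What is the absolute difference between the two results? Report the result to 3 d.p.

0.076

Under Łukasiewicz:
  ¬P = 1 − 0.59 = 0.41
  T ∧ ¬P = max(0, a+b−1) on (0.88, 0.41) = 0.29
  U ∧ (T ∧ ¬P) = max(0, a+b−1) on (0.21, 0.29) = 0.00
  → value = 0.0000
Under probabilistic:
  ¬P = 1 − 0.5900 = 0.4100
  T ∧ ¬P = a·b on (0.8800, 0.4100) = 0.3608
  U ∧ (T ∧ ¬P) = a·b on (0.2100, 0.3608) = 0.0758
  → value = 0.0758
|0.0000 − 0.0758| = 0.076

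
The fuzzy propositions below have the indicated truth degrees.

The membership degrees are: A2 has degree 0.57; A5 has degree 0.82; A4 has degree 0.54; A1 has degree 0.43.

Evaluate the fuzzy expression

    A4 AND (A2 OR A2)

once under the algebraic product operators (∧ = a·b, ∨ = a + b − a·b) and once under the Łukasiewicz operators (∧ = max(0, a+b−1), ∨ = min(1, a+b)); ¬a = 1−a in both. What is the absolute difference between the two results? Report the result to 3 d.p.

Under algebraic product:
  A2 OR A2 = a + b − a·b on (0.5700, 0.5700) = 0.8151
  A4 AND (A2 OR A2) = a·b on (0.5400, 0.8151) = 0.4402
  → value = 0.4402
Under Łukasiewicz:
  A2 OR A2 = min(1, a+b) on (0.57, 0.57) = 1.00
  A4 AND (A2 OR A2) = max(0, a+b−1) on (0.54, 1.00) = 0.54
  → value = 0.5400
|0.4402 − 0.5400| = 0.100

0.100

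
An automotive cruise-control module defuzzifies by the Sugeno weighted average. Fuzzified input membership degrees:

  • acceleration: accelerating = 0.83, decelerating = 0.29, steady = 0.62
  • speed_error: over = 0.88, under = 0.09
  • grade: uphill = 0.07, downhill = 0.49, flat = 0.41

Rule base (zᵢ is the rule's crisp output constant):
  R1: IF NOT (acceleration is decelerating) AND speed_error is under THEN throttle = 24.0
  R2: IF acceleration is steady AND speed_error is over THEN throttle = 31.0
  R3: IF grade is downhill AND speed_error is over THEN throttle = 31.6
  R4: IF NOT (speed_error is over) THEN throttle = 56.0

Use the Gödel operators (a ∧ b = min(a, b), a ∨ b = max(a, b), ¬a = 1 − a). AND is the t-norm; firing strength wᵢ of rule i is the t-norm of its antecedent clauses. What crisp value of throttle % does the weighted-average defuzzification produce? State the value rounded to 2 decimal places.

33.02

R1 (z=24.0): ¬decelerating=1−0.29=0.71, under=0.09; AND[min(a, b)] → w = 0.09
R2 (z=31.0): steady=0.62, over=0.88; AND[min(a, b)] → w = 0.62
R3 (z=31.6): downhill=0.49, over=0.88; AND[min(a, b)] → w = 0.49
R4 (z=56.0): ¬over=1−0.88=0.12 → w = 0.12
Weighted average = (0.09·24.0 + 0.62·31.0 + 0.49·31.6 + 0.12·56.0) / (0.09 + 0.62 + 0.49 + 0.12)
  = 43.5840 / 1.3200 = 33.02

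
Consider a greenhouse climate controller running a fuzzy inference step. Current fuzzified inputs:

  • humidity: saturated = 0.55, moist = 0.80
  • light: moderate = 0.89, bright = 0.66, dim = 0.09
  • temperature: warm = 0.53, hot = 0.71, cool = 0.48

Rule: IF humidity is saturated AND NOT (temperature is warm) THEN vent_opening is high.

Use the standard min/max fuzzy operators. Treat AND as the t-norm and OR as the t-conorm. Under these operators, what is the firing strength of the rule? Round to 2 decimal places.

0.47

firing strength: saturated=0.55, ¬warm=1−0.53=0.47; AND[min(a, b)] → w = 0.47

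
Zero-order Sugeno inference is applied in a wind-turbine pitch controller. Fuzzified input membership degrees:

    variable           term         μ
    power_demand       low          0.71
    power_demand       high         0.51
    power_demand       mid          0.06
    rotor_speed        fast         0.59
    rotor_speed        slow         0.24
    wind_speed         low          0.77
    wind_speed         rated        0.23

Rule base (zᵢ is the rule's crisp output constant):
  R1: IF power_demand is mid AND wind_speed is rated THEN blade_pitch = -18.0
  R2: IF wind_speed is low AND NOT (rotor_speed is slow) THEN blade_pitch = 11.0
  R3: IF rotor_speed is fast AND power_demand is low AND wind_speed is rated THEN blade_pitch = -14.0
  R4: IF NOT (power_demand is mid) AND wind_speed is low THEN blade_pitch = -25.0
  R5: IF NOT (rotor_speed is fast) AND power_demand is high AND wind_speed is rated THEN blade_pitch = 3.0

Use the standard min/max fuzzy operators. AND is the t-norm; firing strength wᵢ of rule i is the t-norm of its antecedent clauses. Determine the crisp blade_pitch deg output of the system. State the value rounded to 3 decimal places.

R1 (z=-18.0): mid=0.06, rated=0.23; AND[min(a, b)] → w = 0.06
R2 (z=11.0): low=0.77, ¬slow=1−0.24=0.76; AND[min(a, b)] → w = 0.76
R3 (z=-14.0): fast=0.59, low=0.71, rated=0.23; AND[min(a, b)] → w = 0.23
R4 (z=-25.0): ¬mid=1−0.06=0.94, low=0.77; AND[min(a, b)] → w = 0.77
R5 (z=3.0): ¬fast=1−0.59=0.41, high=0.51, rated=0.23; AND[min(a, b)] → w = 0.23
Weighted average = (0.06·-18.0 + 0.76·11.0 + 0.23·-14.0 + 0.77·-25.0 + 0.23·3.0) / (0.06 + 0.76 + 0.23 + 0.77 + 0.23)
  = -14.5000 / 2.0500 = -7.073

-7.073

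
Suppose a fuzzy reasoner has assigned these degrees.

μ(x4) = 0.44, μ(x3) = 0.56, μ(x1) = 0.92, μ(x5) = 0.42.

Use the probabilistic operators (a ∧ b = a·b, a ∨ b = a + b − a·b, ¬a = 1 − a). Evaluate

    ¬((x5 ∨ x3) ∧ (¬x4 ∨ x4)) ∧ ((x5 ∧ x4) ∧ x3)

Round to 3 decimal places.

x5 ∨ x3 = a + b − a·b on (0.4200, 0.5600) = 0.7448
¬x4 = 1 − 0.4400 = 0.5600
¬x4 ∨ x4 = a + b − a·b on (0.5600, 0.4400) = 0.7536
(x5 ∨ x3) ∧ (¬x4 ∨ x4) = a·b on (0.7448, 0.7536) = 0.5613
¬((x5 ∨ x3) ∧ (¬x4 ∨ x4)) = 1 − 0.5613 = 0.4387
x5 ∧ x4 = a·b on (0.4200, 0.4400) = 0.1848
(x5 ∧ x4) ∧ x3 = a·b on (0.1848, 0.5600) = 0.1035
¬((x5 ∨ x3) ∧ (¬x4 ∨ x4)) ∧ ((x5 ∧ x4) ∧ x3) = a·b on (0.4387, 0.1035) = 0.0454

0.045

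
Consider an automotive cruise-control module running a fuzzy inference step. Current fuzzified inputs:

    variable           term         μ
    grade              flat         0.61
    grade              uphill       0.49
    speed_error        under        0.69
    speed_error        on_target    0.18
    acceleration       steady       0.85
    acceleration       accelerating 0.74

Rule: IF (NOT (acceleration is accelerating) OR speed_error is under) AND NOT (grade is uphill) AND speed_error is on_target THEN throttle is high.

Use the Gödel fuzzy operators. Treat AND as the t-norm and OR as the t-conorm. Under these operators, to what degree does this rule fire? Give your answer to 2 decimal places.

0.18

firing strength: (¬accelerating=1−0.74=0.26 OR under=0.69) = 0.69; AND[min(a, b)] with ¬uphill=1−0.49=0.51, on_target=0.18 → w = 0.18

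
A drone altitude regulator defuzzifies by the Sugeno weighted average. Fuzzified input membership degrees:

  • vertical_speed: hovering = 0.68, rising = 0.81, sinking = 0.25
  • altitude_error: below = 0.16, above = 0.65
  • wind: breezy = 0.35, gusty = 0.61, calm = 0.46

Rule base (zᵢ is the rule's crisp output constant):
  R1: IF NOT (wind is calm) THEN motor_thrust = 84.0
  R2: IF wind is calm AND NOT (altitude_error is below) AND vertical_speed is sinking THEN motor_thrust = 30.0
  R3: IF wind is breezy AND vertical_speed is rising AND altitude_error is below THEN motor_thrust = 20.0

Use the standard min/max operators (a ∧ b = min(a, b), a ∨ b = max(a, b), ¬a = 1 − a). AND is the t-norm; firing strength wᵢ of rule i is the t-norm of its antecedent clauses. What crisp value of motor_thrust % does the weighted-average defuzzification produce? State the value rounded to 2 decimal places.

R1 (z=84.0): ¬calm=1−0.46=0.54 → w = 0.54
R2 (z=30.0): calm=0.46, ¬below=1−0.16=0.84, sinking=0.25; AND[min(a, b)] → w = 0.25
R3 (z=20.0): breezy=0.35, rising=0.81, below=0.16; AND[min(a, b)] → w = 0.16
Weighted average = (0.54·84.0 + 0.25·30.0 + 0.16·20.0) / (0.54 + 0.25 + 0.16)
  = 56.0600 / 0.9500 = 59.01

59.01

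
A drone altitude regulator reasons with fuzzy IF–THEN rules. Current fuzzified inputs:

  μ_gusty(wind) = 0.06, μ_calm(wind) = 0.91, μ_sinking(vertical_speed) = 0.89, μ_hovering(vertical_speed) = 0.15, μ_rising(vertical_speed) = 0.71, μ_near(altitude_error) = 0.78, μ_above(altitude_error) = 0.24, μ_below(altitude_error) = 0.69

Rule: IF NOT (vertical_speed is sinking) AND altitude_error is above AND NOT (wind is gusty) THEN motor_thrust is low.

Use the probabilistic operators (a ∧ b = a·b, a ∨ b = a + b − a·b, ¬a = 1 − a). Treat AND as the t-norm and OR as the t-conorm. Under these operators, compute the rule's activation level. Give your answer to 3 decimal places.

firing strength: ¬sinking=1−0.89=0.11, above=0.24, ¬gusty=1−0.06=0.94; AND[a·b] → w = 0.0248

0.025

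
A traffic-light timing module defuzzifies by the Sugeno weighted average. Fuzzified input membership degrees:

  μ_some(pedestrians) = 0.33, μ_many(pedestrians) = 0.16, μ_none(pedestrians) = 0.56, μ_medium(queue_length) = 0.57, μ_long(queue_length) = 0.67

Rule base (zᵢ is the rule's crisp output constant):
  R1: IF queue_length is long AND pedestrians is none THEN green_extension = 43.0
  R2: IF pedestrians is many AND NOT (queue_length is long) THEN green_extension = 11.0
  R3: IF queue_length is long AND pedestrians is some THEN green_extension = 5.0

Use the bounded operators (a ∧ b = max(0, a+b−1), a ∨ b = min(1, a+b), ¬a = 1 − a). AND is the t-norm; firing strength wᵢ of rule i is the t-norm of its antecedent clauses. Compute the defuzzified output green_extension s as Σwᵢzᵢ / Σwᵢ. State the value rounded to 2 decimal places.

R1 (z=43.0): long=0.67, none=0.56; AND[max(0, a+b−1)] → w = 0.23
R2 (z=11.0): many=0.16, ¬long=1−0.67=0.33; AND[max(0, a+b−1)] → w = 0.00
R3 (z=5.0): long=0.67, some=0.33; AND[max(0, a+b−1)] → w = 0.00
Weighted average = (0.23·43.0 + 0.00·11.0 + 0.00·5.0) / (0.23 + 0.00 + 0.00)
  = 9.8900 / 0.2300 = 43.00

43.00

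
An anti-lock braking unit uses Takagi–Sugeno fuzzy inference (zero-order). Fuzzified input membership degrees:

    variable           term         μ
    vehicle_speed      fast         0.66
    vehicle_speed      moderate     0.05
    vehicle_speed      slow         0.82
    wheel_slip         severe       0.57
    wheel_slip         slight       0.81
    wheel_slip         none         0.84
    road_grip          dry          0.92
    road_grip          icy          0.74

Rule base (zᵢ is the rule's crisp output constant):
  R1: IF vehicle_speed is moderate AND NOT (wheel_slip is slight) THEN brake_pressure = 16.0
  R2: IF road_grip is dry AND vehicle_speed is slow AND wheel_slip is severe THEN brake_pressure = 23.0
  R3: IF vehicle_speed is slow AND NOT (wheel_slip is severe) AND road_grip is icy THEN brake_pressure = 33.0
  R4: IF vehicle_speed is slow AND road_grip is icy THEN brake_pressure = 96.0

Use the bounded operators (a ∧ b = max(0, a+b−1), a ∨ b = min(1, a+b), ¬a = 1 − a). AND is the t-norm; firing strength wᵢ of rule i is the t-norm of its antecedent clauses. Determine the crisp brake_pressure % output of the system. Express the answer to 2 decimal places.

R1 (z=16.0): moderate=0.05, ¬slight=1−0.81=0.19; AND[max(0, a+b−1)] → w = 0.00
R2 (z=23.0): dry=0.92, slow=0.82, severe=0.57; AND[max(0, a+b−1)] → w = 0.31
R3 (z=33.0): slow=0.82, ¬severe=1−0.57=0.43, icy=0.74; AND[max(0, a+b−1)] → w = 0.00
R4 (z=96.0): slow=0.82, icy=0.74; AND[max(0, a+b−1)] → w = 0.56
Weighted average = (0.00·16.0 + 0.31·23.0 + 0.00·33.0 + 0.56·96.0) / (0.00 + 0.31 + 0.00 + 0.56)
  = 60.8900 / 0.8700 = 69.99

69.99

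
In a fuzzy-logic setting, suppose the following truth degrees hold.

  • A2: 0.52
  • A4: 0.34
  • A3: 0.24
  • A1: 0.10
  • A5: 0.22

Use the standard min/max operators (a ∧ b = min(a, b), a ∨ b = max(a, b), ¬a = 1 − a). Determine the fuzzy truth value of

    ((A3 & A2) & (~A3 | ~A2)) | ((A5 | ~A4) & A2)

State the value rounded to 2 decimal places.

0.52

A3 & A2 = min(a, b) on (0.24, 0.52) = 0.24
~A3 = 1 − 0.24 = 0.76
~A2 = 1 − 0.52 = 0.48
~A3 | ~A2 = max(a, b) on (0.76, 0.48) = 0.76
(A3 & A2) & (~A3 | ~A2) = min(a, b) on (0.24, 0.76) = 0.24
~A4 = 1 − 0.34 = 0.66
A5 | ~A4 = max(a, b) on (0.22, 0.66) = 0.66
(A5 | ~A4) & A2 = min(a, b) on (0.66, 0.52) = 0.52
((A3 & A2) & (~A3 | ~A2)) | ((A5 | ~A4) & A2) = max(a, b) on (0.24, 0.52) = 0.52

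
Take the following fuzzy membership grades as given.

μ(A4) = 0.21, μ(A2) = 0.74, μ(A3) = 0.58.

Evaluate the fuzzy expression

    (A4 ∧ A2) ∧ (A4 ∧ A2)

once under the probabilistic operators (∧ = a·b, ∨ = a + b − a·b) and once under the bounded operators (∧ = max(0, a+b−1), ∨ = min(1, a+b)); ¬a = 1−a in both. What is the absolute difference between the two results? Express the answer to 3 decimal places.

Under probabilistic:
  A4 ∧ A2 = a·b on (0.2100, 0.7400) = 0.1554
  A4 ∧ A2 = a·b on (0.2100, 0.7400) = 0.1554
  (A4 ∧ A2) ∧ (A4 ∧ A2) = a·b on (0.1554, 0.1554) = 0.0241
  → value = 0.0241
Under bounded:
  A4 ∧ A2 = max(0, a+b−1) on (0.21, 0.74) = 0.00
  A4 ∧ A2 = max(0, a+b−1) on (0.21, 0.74) = 0.00
  (A4 ∧ A2) ∧ (A4 ∧ A2) = max(0, a+b−1) on (0.00, 0.00) = 0.00
  → value = 0.0000
|0.0241 − 0.0000| = 0.024

0.024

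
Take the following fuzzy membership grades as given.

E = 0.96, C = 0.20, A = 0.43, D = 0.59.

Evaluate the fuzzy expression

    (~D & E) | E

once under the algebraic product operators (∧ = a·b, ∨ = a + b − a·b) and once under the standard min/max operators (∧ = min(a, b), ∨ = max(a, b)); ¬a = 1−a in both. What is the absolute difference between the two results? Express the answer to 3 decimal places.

0.016

Under algebraic product:
  ~D = 1 − 0.5900 = 0.4100
  ~D & E = a·b on (0.4100, 0.9600) = 0.3936
  (~D & E) | E = a + b − a·b on (0.3936, 0.9600) = 0.9757
  → value = 0.9757
Under standard min/max:
  ~D = 1 − 0.59 = 0.41
  ~D & E = min(a, b) on (0.41, 0.96) = 0.41
  (~D & E) | E = max(a, b) on (0.41, 0.96) = 0.96
  → value = 0.9600
|0.9757 − 0.9600| = 0.016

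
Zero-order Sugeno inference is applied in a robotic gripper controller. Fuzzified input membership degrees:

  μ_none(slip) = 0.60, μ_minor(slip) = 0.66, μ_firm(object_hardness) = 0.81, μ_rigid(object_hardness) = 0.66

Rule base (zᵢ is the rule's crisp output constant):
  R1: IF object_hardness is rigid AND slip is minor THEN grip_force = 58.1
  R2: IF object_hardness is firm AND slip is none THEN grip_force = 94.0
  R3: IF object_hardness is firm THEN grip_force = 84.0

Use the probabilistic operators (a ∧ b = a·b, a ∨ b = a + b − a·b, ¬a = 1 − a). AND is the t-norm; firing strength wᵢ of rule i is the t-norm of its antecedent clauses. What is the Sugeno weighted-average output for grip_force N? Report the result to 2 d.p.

80.29

R1 (z=58.1): rigid=0.66, minor=0.66; AND[a·b] → w = 0.4356
R2 (z=94.0): firm=0.81, none=0.60; AND[a·b] → w = 0.4860
R3 (z=84.0): firm=0.81 → w = 0.8100
Weighted average = (0.4356·58.1 + 0.4860·94.0 + 0.8100·84.0) / (0.4356 + 0.4860 + 0.8100)
  = 139.0324 / 1.7316 = 80.29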